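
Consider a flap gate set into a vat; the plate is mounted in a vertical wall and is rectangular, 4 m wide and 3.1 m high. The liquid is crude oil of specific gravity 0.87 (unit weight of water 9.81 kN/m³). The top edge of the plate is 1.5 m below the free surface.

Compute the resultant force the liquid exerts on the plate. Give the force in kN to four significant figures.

γ = 0.87 × 9.81 = 8.5347 kN/m³.
The centroid lies 3.1/2 = 1.55 m below the top edge, so the centroid depth is h_c = 1.5 + 1.55 = 3.05 m.
A = 4 × 3.1 = 12.4 m².
Resultant F = γ·h_c·A = 8.5347 × 3.05 × 12.4 = 322.782 kN.

F ≈ 322.8 kN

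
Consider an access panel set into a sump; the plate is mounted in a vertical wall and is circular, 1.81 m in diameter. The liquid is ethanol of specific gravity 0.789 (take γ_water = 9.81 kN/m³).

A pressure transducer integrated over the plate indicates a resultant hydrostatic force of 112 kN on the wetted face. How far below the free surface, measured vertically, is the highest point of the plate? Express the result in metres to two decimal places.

d_top ≈ 4.72 m

γ = 0.789 × 9.81 = 7.74009 kN/m³.
A = π(0.905)² = 2.57304 m².
From F = γ·h_c·A, the centroid depth is h_c = 112/(7.74009 × 2.57304) = 5.62374 m.
The centroid is at the centre, 0.905 m below the top of the plate, so the highest point sits at h_top = 5.62374 − 0.905 = 4.71874 m below the surface.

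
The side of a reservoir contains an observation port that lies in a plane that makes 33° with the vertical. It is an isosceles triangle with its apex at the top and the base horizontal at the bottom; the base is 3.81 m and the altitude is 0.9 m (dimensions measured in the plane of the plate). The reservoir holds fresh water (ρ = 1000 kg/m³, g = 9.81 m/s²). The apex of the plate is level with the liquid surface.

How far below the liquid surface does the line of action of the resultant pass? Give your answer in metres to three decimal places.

h_p = 0.566 m

γ = ρg = 1000 × 9.81 = 9810 N/m³ = 9.81 kN/m³.
The plate makes 33° with the vertical, i.e. θ = 90° − 33° = 57° to the horizontal. Measuring y along the incline from the free-surface line, vertical depth h = y·sinθ with sinθ = 0.838671.
With the apex up, the centroid sits 2h/3 = 2 × 0.9/3 = 0.6 m below the apex, so y_c = 0.6 m and h_c = 0.6 × 0.838671 = 0.503203 m.
A = ½ × 3.81 × 0.9 = 1.7145 m².
Resultant F = γ·h_c·A = 9.81 × 0.503203 × 1.7145 = 8.46349 kN.
I_c = b·h³/36 = 3.81 × 0.9³/36 = 0.0771525 m⁴.
Centre of pressure: y_p = y_c + I_c/(y_c·A) = 0.6 + 0.0771525/(0.6 × 1.7145) = 0.6 + 0.075 = 0.675 m along the plane.
Vertically, h_p = y_p·sinθ = 0.675 × 0.838671 = 0.566103 m.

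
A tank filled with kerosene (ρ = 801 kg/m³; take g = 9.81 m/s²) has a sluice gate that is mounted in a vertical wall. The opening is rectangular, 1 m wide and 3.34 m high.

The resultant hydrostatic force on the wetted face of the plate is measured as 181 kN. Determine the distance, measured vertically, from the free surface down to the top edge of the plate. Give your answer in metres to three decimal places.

γ = ρg = 801 × 9.81 / 1000 = 7.85781 kN/m³.
A = 1 × 3.34 = 3.34 m².
From F = γ·h_c·A, the centroid depth is h_c = 181/(7.85781 × 3.34) = 6.89653 m.
The centroid lies 3.34/2 = 1.67 m below the top edge, so the top edge sits at h_top = 6.89653 − 1.67 = 5.22653 m below the surface.

d_top ≈ 5.227 m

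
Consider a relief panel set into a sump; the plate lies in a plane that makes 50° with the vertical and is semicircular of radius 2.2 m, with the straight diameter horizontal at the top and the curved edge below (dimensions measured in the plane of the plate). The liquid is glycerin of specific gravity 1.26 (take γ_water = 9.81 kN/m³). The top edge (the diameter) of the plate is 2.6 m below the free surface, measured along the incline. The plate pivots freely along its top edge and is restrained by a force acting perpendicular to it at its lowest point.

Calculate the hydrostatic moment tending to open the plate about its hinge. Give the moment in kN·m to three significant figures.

γ = 1.26 × 9.81 = 12.3606 kN/m³.
The plate makes 50° with the vertical, i.e. θ = 90° − 50° = 40° to the horizontal. Measuring y along the incline from the free-surface line, vertical depth h = y·sinθ with sinθ = 0.642788.
The centroid of a semicircle lies 4r/(3π) = 0.933709 m from the diameter, here below the top edge, so y_c = 2.6 + 0.933709 = 3.53371 m and h_c = 3.53371 × 0.642788 = 2.27143 m.
A = πr²/2 = π × 2.2²/2 = 7.60265 m².
Resultant F = γ·h_c·A = 12.3606 × 2.27143 × 7.60265 = 213.454 kN.
I_c = (π/8 − 8/(9π))·r⁴ = 0.109757 × 2.2⁴ = 2.57112 m⁴.
Centre of pressure: y_p = y_c + I_c/(y_c·A) = 3.53371 + 2.57112/(3.53371 × 7.60265) = 3.53371 + 0.0957032 = 3.62941 m along the plane.
The resultant acts 0.933709 + 0.0957032 = 1.02941 m (along the plate) below the hinge at the top edge, so the moment about the hinge is M = F × 1.02941 = 213.454 × 1.02941 = 219.732 kN·m.

M ≈ 220 kN·m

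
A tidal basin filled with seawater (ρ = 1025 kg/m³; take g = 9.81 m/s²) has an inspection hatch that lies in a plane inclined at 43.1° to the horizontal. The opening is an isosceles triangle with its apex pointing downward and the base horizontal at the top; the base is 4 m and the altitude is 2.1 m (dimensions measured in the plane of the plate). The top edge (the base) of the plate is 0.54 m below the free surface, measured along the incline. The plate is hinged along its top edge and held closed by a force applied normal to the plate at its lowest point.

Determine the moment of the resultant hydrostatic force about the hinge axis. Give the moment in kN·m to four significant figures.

M ≈ 32.12 kN·m

γ = ρg = 1025 × 9.81 / 1000 = 10.05525 kN/m³.
Let θ = 43.1° be the plate's angle to the horizontal; measure y along the incline from where the plane meets the free surface. Vertical depth h = y·sinθ with sinθ = 0.683274.
With the apex down, the centroid sits h/3 = 2.1/3 = 0.7 m below the base (the top edge), so y_c = 0.54 + 0.7 = 1.24 m and h_c = 1.24 × 0.683274 = 0.84726 m.
A = ½ × 4 × 2.1 = 4.2 m².
Resultant F = γ·h_c·A = 10.05525 × 0.84726 × 4.2 = 35.7815 kN.
I_c = b·h³/36 = 4 × 2.1³/36 = 1.029 m⁴.
Centre of pressure: y_p = y_c + I_c/(y_c·A) = 1.24 + 1.029/(1.24 × 4.2) = 1.24 + 0.197581 = 1.43758 m along the plane.
The resultant acts 0.7 + 0.197581 = 0.897581 m (along the plate) below the hinge at the top edge, so the moment about the hinge is M = F × 0.897581 = 35.7815 × 0.897581 = 32.1168 kN·m.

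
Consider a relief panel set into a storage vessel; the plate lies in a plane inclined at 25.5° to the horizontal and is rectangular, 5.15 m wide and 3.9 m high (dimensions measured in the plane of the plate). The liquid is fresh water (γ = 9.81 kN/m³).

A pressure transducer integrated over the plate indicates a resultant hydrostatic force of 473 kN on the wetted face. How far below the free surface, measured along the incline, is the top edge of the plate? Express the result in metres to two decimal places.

γ = 9.81 kN/m³.
A = 5.15 × 3.9 = 20.085 m².
From F = γ·h_c·A, the centroid depth is h_c = 473/(9.81 × 20.085) = 2.4006 m.
Let θ = 25.5° be the plate's angle to the horizontal; measure y along the incline from where the plane meets the free surface. Vertical depth h = y·sinθ with sinθ = 0.430511.
Along the incline, y_c = h_c/sinθ = 2.4006/0.430511 = 5.57616 m.
The centroid lies 3.9/2 = 1.95 m below the top edge, so the top edge sits at y_top = 5.57616 − 1.95 = 3.62616 m along the incline.

y_top ≈ 3.63 m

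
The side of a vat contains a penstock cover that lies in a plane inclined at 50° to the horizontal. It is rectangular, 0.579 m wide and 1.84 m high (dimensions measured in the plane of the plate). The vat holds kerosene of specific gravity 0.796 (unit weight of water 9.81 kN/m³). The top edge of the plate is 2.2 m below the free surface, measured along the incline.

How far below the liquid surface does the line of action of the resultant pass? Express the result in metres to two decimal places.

γ = 0.796 × 9.81 = 7.80876 kN/m³.
Let θ = 50° be the plate's angle to the horizontal; measure y along the incline from where the plane meets the free surface. Vertical depth h = y·sinθ with sinθ = 0.766044.
The centroid lies 1.84/2 = 0.92 m below the top edge, so y_c = 2.2 + 0.92 = 3.12 m and h_c = 3.12 × 0.766044 = 2.39006 m.
A = 0.579 × 1.84 = 1.06536 m².
Resultant F = γ·h_c·A = 7.80876 × 2.39006 × 1.06536 = 19.8832 kN.
I_c = b·h³/12 = 0.579 × 1.84³/12 = 0.300574 m⁴.
Centre of pressure: y_p = y_c + I_c/(y_c·A) = 3.12 + 0.300574/(3.12 × 1.06536) = 3.12 + 0.0904275 = 3.21043 m along the plane.
Vertically, h_p = y_p·sinθ = 3.21043 × 0.766044 = 2.45933 m.

h_p = 2.46 m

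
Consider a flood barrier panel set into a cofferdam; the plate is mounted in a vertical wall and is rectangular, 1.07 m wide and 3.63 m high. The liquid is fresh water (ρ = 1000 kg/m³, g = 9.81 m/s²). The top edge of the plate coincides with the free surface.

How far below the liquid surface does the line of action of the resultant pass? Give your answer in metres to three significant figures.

γ = ρg = 1000 × 9.81 = 9810 N/m³ = 9.81 kN/m³.
The centroid lies 3.63/2 = 1.815 m below the top edge, so the centroid depth is h_c = 1.815 m.
A = 1.07 × 3.63 = 3.8841 m².
Resultant F = γ·h_c·A = 9.81 × 1.815 × 3.8841 = 69.157 kN.
I_c = b·h³/12 = 1.07 × 3.63³/12 = 4.26503 m⁴.
Centre of pressure: y_p = y_c + I_c/(y_c·A) = 1.815 + 4.26503/(1.815 × 3.8841) = 1.815 + 0.605 = 2.42 m along the plane.

h_p = 2.42 m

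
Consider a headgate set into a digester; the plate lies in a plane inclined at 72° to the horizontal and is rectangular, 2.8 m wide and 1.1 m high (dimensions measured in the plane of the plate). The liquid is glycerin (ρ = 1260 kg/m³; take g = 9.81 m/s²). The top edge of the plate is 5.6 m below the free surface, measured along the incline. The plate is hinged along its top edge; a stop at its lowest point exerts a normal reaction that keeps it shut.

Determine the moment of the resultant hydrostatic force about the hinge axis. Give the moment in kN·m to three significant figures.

M ≈ 126 kN·m

γ = ρg = 1260 × 9.81 / 1000 = 12.3606 kN/m³.
Let θ = 72° be the plate's angle to the horizontal; measure y along the incline from where the plane meets the free surface. Vertical depth h = y·sinθ with sinθ = 0.951057.
The centroid lies 1.1/2 = 0.55 m below the top edge, so y_c = 5.6 + 0.55 = 6.15 m and h_c = 6.15 × 0.951057 = 5.849 m.
A = 2.8 × 1.1 = 3.08 m².
Resultant F = γ·h_c·A = 12.3606 × 5.849 × 3.08 = 222.675 kN.
I_c = b·h³/12 = 2.8 × 1.1³/12 = 0.310567 m⁴.
Centre of pressure: y_p = y_c + I_c/(y_c·A) = 6.15 + 0.310567/(6.15 × 3.08) = 6.15 + 0.0163957 = 6.1664 m along the plane.
The resultant acts 0.55 + 0.0163957 = 0.566396 m (along the plate) below the hinge at the top edge, so the moment about the hinge is M = F × 0.566396 = 222.675 × 0.566396 = 126.122 kN·m.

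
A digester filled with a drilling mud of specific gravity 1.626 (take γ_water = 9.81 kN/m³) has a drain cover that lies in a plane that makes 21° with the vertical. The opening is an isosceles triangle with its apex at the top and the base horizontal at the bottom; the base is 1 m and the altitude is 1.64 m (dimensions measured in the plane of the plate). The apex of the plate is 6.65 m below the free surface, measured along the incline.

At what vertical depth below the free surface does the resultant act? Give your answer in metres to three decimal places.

γ = 1.626 × 9.81 = 15.95106 kN/m³.
The plate makes 21° with the vertical, i.e. θ = 90° − 21° = 69° to the horizontal. Measuring y along the incline from the free-surface line, vertical depth h = y·sinθ with sinθ = 0.933580.
With the apex up, the centroid sits 2h/3 = 2 × 1.64/3 = 1.09333 m below the apex, so y_c = 6.65 + 1.09333 = 7.74333 m and h_c = 7.74333 × 0.933580 = 7.22902 m.
A = ½ × 1 × 1.64 = 0.82 m².
Resultant F = γ·h_c·A = 15.95106 × 7.22902 × 0.82 = 94.5546 kN.
I_c = b·h³/36 = 1 × 1.64³/36 = 0.122526 m⁴.
Centre of pressure: y_p = y_c + I_c/(y_c·A) = 7.74333 + 0.122526/(7.74333 × 0.82) = 7.74333 + 0.0192969 = 7.76263 m along the plane.
Vertically, h_p = y_p·sinθ = 7.76263 × 0.933580 = 7.24704 m.

h_p = 7.247 m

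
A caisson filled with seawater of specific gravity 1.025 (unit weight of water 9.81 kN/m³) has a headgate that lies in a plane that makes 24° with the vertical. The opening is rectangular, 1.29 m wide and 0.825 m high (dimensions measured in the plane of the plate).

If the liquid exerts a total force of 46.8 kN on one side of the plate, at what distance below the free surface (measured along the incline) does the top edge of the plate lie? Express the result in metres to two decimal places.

y_top ≈ 4.37 m

γ = 1.025 × 9.81 = 10.05525 kN/m³.
A = 1.29 × 0.825 = 1.06425 m².
From F = γ·h_c·A, the centroid depth is h_c = 46.8/(10.05525 × 1.06425) = 4.3733 m.
The plate makes 24° with the vertical, i.e. θ = 90° − 24° = 66° to the horizontal. Measuring y along the incline from the free-surface line, vertical depth h = y·sinθ with sinθ = 0.913545.
Along the incline, y_c = h_c/sinθ = 4.3733/0.913545 = 4.78718 m.
The centroid lies 0.825/2 = 0.4125 m below the top edge, so the top edge sits at y_top = 4.78718 − 0.4125 = 4.37468 m along the incline.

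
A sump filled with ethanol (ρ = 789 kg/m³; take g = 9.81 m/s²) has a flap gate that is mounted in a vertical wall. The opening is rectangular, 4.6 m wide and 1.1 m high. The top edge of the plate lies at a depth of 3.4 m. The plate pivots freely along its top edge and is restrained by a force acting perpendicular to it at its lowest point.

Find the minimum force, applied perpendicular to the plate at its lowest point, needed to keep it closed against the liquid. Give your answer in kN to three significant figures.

γ = ρg = 789 × 9.81 / 1000 = 7.74009 kN/m³.
The centroid lies 1.1/2 = 0.55 m below the top edge, so the centroid depth is h_c = 3.4 + 0.55 = 3.95 m.
A = 4.6 × 1.1 = 5.06 m².
Resultant F = γ·h_c·A = 7.74009 × 3.95 × 5.06 = 154.701 kN.
I_c = b·h³/12 = 4.6 × 1.1³/12 = 0.510217 m⁴.
Centre of pressure: y_p = y_c + I_c/(y_c·A) = 3.95 + 0.510217/(3.95 × 5.06) = 3.95 + 0.0255274 = 3.97553 m along the plane.
The resultant acts 0.55 + 0.0255274 = 0.575527 m (along the plate) below the hinge at the top edge, so the moment about the hinge is M = F × 0.575527 = 154.701 × 0.575527 = 89.0346 kN·m.
A normal force at the bottom, 1.1 m from the hinge, must supply this moment: P = 89.0346/1.1 = 80.9405 kN.

P ≈ 80.9 kN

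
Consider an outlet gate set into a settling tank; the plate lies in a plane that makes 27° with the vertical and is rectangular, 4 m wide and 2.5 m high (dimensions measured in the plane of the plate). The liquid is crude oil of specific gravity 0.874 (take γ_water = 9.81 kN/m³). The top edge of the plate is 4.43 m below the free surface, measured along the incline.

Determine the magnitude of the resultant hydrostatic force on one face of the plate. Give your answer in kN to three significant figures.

F ≈ 434 kN

γ = 0.874 × 9.81 = 8.57394 kN/m³.
The plate makes 27° with the vertical, i.e. θ = 90° − 27° = 63° to the horizontal. Measuring y along the incline from the free-surface line, vertical depth h = y·sinθ with sinθ = 0.891007.
The centroid lies 2.5/2 = 1.25 m below the top edge, so y_c = 4.43 + 1.25 = 5.68 m and h_c = 5.68 × 0.891007 = 5.06092 m.
A = 4 × 2.5 = 10 m².
Resultant F = γ·h_c·A = 8.57394 × 5.06092 × 10 = 433.92 kN.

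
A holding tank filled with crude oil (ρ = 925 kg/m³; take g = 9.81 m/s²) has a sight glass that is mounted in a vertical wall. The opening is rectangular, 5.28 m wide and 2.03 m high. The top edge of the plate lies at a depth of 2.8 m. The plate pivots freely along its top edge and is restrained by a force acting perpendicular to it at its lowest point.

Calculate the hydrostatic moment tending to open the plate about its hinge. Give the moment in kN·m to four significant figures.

M ≈ 410.0 kN·m

γ = ρg = 925 × 9.81 / 1000 = 9.07425 kN/m³.
The centroid lies 2.03/2 = 1.015 m below the top edge, so the centroid depth is h_c = 2.8 + 1.015 = 3.815 m.
A = 5.28 × 2.03 = 10.7184 m².
Resultant F = γ·h_c·A = 9.07425 × 3.815 × 10.7184 = 371.052 kN.
I_c = b·h³/12 = 5.28 × 2.03³/12 = 3.68079 m⁴.
Centre of pressure: y_p = y_c + I_c/(y_c·A) = 3.815 + 3.68079/(3.815 × 10.7184) = 3.815 + 0.0900153 = 3.90502 m along the plane.
The resultant acts 1.015 + 0.0900153 = 1.10502 m (along the plate) below the hinge at the top edge, so the moment about the hinge is M = F × 1.10502 = 371.052 × 1.10502 = 410.02 kN·m.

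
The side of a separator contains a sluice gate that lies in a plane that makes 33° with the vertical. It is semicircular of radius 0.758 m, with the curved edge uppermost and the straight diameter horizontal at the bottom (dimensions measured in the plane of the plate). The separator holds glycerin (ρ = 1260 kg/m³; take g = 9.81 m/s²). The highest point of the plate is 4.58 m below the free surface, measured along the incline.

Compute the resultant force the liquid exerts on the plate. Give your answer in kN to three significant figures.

F ≈ 46.9 kN

γ = ρg = 1260 × 9.81 / 1000 = 12.3606 kN/m³.
The plate makes 33° with the vertical, i.e. θ = 90° − 33° = 57° to the horizontal. Measuring y along the incline from the free-surface line, vertical depth h = y·sinθ with sinθ = 0.838671.
The centroid lies 4r/(3π) = 0.321705 m above the diameter, so r − 4r/(3π) = 0.758 − 0.321705 = 0.436295 m below the topmost point, so y_c = 4.58 + 0.436295 = 5.0163 m and h_c = 5.0163 × 0.838671 = 4.20703 m.
A = πr²/2 = π × 0.758²/2 = 0.902523 m².
Resultant F = γ·h_c·A = 12.3606 × 4.20703 × 0.902523 = 46.9325 kN.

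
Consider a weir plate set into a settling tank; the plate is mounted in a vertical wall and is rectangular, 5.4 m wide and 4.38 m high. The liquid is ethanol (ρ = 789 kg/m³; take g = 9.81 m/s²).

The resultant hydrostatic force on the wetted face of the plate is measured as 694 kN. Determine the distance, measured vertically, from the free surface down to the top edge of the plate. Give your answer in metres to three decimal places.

γ = ρg = 789 × 9.81 / 1000 = 7.74009 kN/m³.
A = 5.4 × 4.38 = 23.652 m².
From F = γ·h_c·A, the centroid depth is h_c = 694/(7.74009 × 23.652) = 3.79093 m.
The centroid lies 4.38/2 = 2.19 m below the top edge, so the top edge sits at h_top = 3.79093 − 2.19 = 1.60093 m below the surface.

d_top ≈ 1.601 m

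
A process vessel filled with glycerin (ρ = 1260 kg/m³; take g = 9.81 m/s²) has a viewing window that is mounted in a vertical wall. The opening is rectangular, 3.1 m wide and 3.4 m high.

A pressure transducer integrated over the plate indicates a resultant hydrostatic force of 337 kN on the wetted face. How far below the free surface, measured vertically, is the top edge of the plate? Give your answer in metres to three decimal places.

γ = ρg = 1260 × 9.81 / 1000 = 12.3606 kN/m³.
A = 3.1 × 3.4 = 10.54 m².
From F = γ·h_c·A, the centroid depth is h_c = 337/(12.3606 × 10.54) = 2.58672 m.
The centroid lies 3.4/2 = 1.7 m below the top edge, so the top edge sits at h_top = 2.58672 − 1.7 = 0.88672 m below the surface.

d_top ≈ 0.887 m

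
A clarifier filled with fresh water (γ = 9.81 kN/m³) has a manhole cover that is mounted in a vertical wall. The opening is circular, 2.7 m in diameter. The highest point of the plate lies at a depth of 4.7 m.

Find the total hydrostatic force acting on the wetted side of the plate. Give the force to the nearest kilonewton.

γ = 9.81 kN/m³.
The centroid is at the centre, 1.35 m below the top of the plate, so the centroid depth is h_c = 4.7 + 1.35 = 6.05 m.
A = π(1.35)² = 5.72555 m².
Resultant F = γ·h_c·A = 9.81 × 6.05 × 5.72555 = 339.814 kN.

F ≈ 340 kN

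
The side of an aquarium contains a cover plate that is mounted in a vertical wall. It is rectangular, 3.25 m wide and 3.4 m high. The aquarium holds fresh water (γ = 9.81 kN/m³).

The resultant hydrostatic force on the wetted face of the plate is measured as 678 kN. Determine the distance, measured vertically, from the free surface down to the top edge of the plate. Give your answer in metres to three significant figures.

d_top ≈ 4.55 m

γ = 9.81 kN/m³.
A = 3.25 × 3.4 = 11.05 m².
From F = γ·h_c·A, the centroid depth is h_c = 678/(9.81 × 11.05) = 6.25458 m.
The centroid lies 3.4/2 = 1.7 m below the top edge, so the top edge sits at h_top = 6.25458 − 1.7 = 4.55458 m below the surface.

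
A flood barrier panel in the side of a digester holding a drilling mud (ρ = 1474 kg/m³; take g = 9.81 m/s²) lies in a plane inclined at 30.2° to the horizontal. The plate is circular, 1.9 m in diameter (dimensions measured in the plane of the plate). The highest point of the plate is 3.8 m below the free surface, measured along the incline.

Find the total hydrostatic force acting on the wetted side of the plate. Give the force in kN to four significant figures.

F ≈ 97.96 kN

γ = ρg = 1474 × 9.81 / 1000 = 14.45994 kN/m³.
Let θ = 30.2° be the plate's angle to the horizontal; measure y along the incline from where the plane meets the free surface. Vertical depth h = y·sinθ with sinθ = 0.503020.
The centroid is at the centre, 0.95 m below the top of the plate, so y_c = 3.8 + 0.95 = 4.75 m and h_c = 4.75 × 0.503020 = 2.38935 m.
A = π(0.95)² = 2.83529 m².
Resultant F = γ·h_c·A = 14.45994 × 2.38935 × 2.83529 = 97.9589 kN.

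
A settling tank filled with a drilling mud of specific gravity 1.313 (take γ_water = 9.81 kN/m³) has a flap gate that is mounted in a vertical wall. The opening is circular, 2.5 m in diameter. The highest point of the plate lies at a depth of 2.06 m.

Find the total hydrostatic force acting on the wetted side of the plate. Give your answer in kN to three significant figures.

F ≈ 209 kN

γ = 1.313 × 9.81 = 12.88053 kN/m³.
The centroid is at the centre, 1.25 m below the top of the plate, so the centroid depth is h_c = 2.06 + 1.25 = 3.31 m.
A = π(1.25)² = 4.90874 m².
Resultant F = γ·h_c·A = 12.88053 × 3.31 × 4.90874 = 209.282 kN.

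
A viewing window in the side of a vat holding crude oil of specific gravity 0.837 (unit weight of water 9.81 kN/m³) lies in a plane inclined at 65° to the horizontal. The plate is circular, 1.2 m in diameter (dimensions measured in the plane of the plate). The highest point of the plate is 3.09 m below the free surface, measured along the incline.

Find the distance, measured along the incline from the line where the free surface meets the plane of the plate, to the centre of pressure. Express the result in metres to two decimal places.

y_p = 3.71 m

γ = 0.837 × 9.81 = 8.21097 kN/m³.
Let θ = 65° be the plate's angle to the horizontal; measure y along the incline from where the plane meets the free surface. Vertical depth h = y·sinθ with sinθ = 0.906308.
The centroid is at the centre, 0.6 m below the top of the plate, so y_c = 3.09 + 0.6 = 3.69 m and h_c = 3.69 × 0.906308 = 3.34428 m.
A = π(0.6)² = 1.13097 m².
Resultant F = γ·h_c·A = 8.21097 × 3.34428 × 1.13097 = 31.0562 kN.
I_c = πr⁴/4 = π × 0.6⁴/4 = 0.101788 m⁴.
Centre of pressure: y_p = y_c + I_c/(y_c·A) = 3.69 + 0.101788/(3.69 × 1.13097) = 3.69 + 0.0243904 = 3.71439 m along the plane.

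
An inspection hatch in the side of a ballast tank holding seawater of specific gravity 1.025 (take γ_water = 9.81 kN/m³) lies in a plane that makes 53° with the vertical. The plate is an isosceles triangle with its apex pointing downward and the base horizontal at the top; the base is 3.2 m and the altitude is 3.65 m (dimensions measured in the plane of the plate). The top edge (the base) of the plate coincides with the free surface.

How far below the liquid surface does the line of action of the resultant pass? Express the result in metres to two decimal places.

h_p = 1.10 m

γ = 1.025 × 9.81 = 10.05525 kN/m³.
The plate makes 53° with the vertical, i.e. θ = 90° − 53° = 37° to the horizontal. Measuring y along the incline from the free-surface line, vertical depth h = y·sinθ with sinθ = 0.601815.
With the apex down, the centroid sits h/3 = 3.65/3 = 1.21667 m below the base (the top edge), so y_c = 1.21667 m and h_c = 1.21667 × 0.601815 = 0.73221 m.
A = ½ × 3.2 × 3.65 = 5.84 m².
Resultant F = γ·h_c·A = 10.05525 × 0.73221 × 5.84 = 42.9973 kN.
I_c = b·h³/36 = 3.2 × 3.65³/36 = 4.32241 m⁴.
Centre of pressure: y_p = y_c + I_c/(y_c·A) = 1.21667 + 4.32241/(1.21667 × 5.84) = 1.21667 + 0.608332 = 1.825 m along the plane.
Vertically, h_p = y_p·sinθ = 1.825 × 0.601815 = 1.09831 m.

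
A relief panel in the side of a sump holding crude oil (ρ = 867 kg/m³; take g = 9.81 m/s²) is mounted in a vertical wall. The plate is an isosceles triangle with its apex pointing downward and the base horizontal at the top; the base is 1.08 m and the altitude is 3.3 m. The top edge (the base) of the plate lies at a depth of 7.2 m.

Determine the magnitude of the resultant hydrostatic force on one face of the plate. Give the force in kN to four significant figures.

F ≈ 125.8 kN

γ = ρg = 867 × 9.81 / 1000 = 8.50527 kN/m³.
With the apex down, the centroid sits h/3 = 3.3/3 = 1.1 m below the base (the top edge), so the centroid depth is h_c = 7.2 + 1.1 = 8.3 m.
A = ½ × 1.08 × 3.3 = 1.782 m².
Resultant F = γ·h_c·A = 8.50527 × 8.3 × 1.782 = 125.798 kN.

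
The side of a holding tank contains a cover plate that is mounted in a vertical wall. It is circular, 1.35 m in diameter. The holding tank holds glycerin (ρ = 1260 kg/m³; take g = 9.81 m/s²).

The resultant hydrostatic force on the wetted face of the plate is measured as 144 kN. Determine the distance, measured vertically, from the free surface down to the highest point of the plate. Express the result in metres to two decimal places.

γ = ρg = 1260 × 9.81 / 1000 = 12.3606 kN/m³.
A = π(0.675)² = 1.43139 m².
From F = γ·h_c·A, the centroid depth is h_c = 144/(12.3606 × 1.43139) = 8.13889 m.
The centroid is at the centre, 0.675 m below the top of the plate, so the highest point sits at h_top = 8.13889 − 0.675 = 7.46389 m below the surface.

d_top ≈ 7.46 m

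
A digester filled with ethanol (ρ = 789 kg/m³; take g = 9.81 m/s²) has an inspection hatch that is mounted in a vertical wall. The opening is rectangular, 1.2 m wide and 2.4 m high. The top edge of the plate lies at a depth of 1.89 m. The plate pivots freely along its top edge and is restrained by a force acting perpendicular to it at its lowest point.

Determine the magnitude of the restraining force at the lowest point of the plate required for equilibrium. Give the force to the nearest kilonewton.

P ≈ 39 kN

γ = ρg = 789 × 9.81 / 1000 = 7.74009 kN/m³.
The centroid lies 2.4/2 = 1.2 m below the top edge, so the centroid depth is h_c = 1.89 + 1.2 = 3.09 m.
A = 1.2 × 2.4 = 2.88 m².
Resultant F = γ·h_c·A = 7.74009 × 3.09 × 2.88 = 68.8806 kN.
I_c = b·h³/12 = 1.2 × 2.4³/12 = 1.3824 m⁴.
Centre of pressure: y_p = y_c + I_c/(y_c·A) = 3.09 + 1.3824/(3.09 × 2.88) = 3.09 + 0.15534 = 3.24534 m along the plane.
The resultant acts 1.2 + 0.15534 = 1.35534 m (along the plate) below the hinge at the top edge, so the moment about the hinge is M = F × 1.35534 = 68.8806 × 1.35534 = 93.3566 kN·m.
A normal force at the bottom, 2.4 m from the hinge, must supply this moment: P = 93.3566/2.4 = 38.8986 kN.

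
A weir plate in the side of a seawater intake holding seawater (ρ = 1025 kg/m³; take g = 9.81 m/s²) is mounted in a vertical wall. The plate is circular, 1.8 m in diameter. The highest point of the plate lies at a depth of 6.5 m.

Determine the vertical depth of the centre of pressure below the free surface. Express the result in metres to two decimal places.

h_p = 7.43 m

γ = ρg = 1025 × 9.81 / 1000 = 10.05525 kN/m³.
The centroid is at the centre, 0.9 m below the top of the plate, so the centroid depth is h_c = 6.5 + 0.9 = 7.4 m.
A = π(0.9)² = 2.54469 m².
Resultant F = γ·h_c·A = 10.05525 × 7.4 × 2.54469 = 189.347 kN.
I_c = πr⁴/4 = π × 0.9⁴/4 = 0.5153 m⁴.
Centre of pressure: y_p = y_c + I_c/(y_c·A) = 7.4 + 0.5153/(7.4 × 2.54469) = 7.4 + 0.0273649 = 7.42736 m along the plane.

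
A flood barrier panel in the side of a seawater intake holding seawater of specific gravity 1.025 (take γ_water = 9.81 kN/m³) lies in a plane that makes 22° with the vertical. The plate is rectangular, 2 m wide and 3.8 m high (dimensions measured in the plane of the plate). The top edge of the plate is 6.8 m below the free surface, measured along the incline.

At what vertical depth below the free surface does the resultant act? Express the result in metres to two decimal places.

h_p = 8.19 m

γ = 1.025 × 9.81 = 10.05525 kN/m³.
The plate makes 22° with the vertical, i.e. θ = 90° − 22° = 68° to the horizontal. Measuring y along the incline from the free-surface line, vertical depth h = y·sinθ with sinθ = 0.927184.
The centroid lies 3.8/2 = 1.9 m below the top edge, so y_c = 6.8 + 1.9 = 8.7 m and h_c = 8.7 × 0.927184 = 8.0665 m.
A = 2 × 3.8 = 7.6 m².
Resultant F = γ·h_c·A = 10.05525 × 8.0665 × 7.6 = 616.441 kN.
I_c = b·h³/12 = 2 × 3.8³/12 = 9.14533 m⁴.
Centre of pressure: y_p = y_c + I_c/(y_c·A) = 8.7 + 9.14533/(8.7 × 7.6) = 8.7 + 0.138314 = 8.83831 m along the plane.
Vertically, h_p = y_p·sinθ = 8.83831 × 0.927184 = 8.19474 m.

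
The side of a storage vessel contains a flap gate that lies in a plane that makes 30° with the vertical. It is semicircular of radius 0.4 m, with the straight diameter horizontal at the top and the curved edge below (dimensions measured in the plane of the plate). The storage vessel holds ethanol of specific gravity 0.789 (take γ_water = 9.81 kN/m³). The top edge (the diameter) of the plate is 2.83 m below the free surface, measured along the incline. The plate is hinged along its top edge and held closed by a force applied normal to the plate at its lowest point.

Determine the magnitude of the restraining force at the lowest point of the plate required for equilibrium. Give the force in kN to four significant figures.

γ = 0.789 × 9.81 = 7.74009 kN/m³.
The plate makes 30° with the vertical, i.e. θ = 90° − 30° = 60° to the horizontal. Measuring y along the incline from the free-surface line, vertical depth h = y·sinθ with sinθ = 0.866025.
The centroid of a semicircle lies 4r/(3π) = 0.169765 m from the diameter, here below the top edge, so y_c = 2.83 + 0.169765 = 2.99977 m and h_c = 2.99977 × 0.866025 = 2.59788 m.
A = πr²/2 = π × 0.4²/2 = 0.251327 m².
Resultant F = γ·h_c·A = 7.74009 × 2.59788 × 0.251327 = 5.05364 kN.
I_c = (π/8 − 8/(9π))·r⁴ = 0.109757 × 0.4⁴ = 0.00280978 m⁴.
Centre of pressure: y_p = y_c + I_c/(y_c·A) = 2.99977 + 0.00280978/(2.99977 × 0.251327) = 2.99977 + 0.00372688 = 3.0035 m along the plane.
The resultant acts 0.169765 + 0.00372688 = 0.173492 m (along the plate) below the hinge at the top edge, so the moment about the hinge is M = F × 0.173492 = 5.05364 × 0.173492 = 0.876766 kN·m.
A normal force at the bottom, 0.4 m from the hinge, must supply this moment: P = 0.876766/0.4 = 2.19191 kN.

P ≈ 2.192 kN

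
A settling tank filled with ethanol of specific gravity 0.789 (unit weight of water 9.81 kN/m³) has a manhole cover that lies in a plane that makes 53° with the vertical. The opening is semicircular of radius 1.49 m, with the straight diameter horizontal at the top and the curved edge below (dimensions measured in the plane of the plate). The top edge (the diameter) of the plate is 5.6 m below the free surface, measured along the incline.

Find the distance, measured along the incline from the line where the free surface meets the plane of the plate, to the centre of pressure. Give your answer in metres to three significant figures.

γ = 0.789 × 9.81 = 7.74009 kN/m³.
The plate makes 53° with the vertical, i.e. θ = 90° − 53° = 37° to the horizontal. Measuring y along the incline from the free-surface line, vertical depth h = y·sinθ with sinθ = 0.601815.
The centroid of a semicircle lies 4r/(3π) = 0.632376 m from the diameter, here below the top edge, so y_c = 5.6 + 0.632376 = 6.23238 m and h_c = 6.23238 × 0.601815 = 3.75074 m.
A = πr²/2 = π × 1.49²/2 = 3.48732 m².
Resultant F = γ·h_c·A = 7.74009 × 3.75074 × 3.48732 = 101.241 kN.
I_c = (π/8 − 8/(9π))·r⁴ = 0.109757 × 1.49⁴ = 0.540975 m⁴.
Centre of pressure: y_p = y_c + I_c/(y_c·A) = 6.23238 + 0.540975/(6.23238 × 3.48732) = 6.23238 + 0.0248904 = 6.25727 m along the plane.

y_p = 6.26 m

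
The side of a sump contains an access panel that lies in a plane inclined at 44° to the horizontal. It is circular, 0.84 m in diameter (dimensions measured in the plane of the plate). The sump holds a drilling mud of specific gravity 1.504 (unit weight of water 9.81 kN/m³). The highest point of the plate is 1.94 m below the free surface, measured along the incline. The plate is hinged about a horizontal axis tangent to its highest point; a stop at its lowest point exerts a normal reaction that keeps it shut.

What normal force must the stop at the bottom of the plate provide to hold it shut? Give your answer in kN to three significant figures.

P ≈ 7.00 kN

γ = 1.504 × 9.81 = 14.75424 kN/m³.
Let θ = 44° be the plate's angle to the horizontal; measure y along the incline from where the plane meets the free surface. Vertical depth h = y·sinθ with sinθ = 0.694658.
The centroid is at the centre, 0.42 m below the top of the plate, so y_c = 1.94 + 0.42 = 2.36 m and h_c = 2.36 × 0.694658 = 1.63939 m.
A = π(0.42)² = 0.554177 m².
Resultant F = γ·h_c·A = 14.75424 × 1.63939 × 0.554177 = 13.4044 kN.
I_c = πr⁴/4 = π × 0.42⁴/4 = 0.0244392 m⁴.
Centre of pressure: y_p = y_c + I_c/(y_c·A) = 2.36 + 0.0244392/(2.36 × 0.554177) = 2.36 + 0.0186864 = 2.37869 m along the plane.
The resultant acts 0.42 + 0.0186864 = 0.438686 m (along the plate) below the hinge at the top edge, so the moment about the hinge is M = F × 0.438686 = 13.4044 × 0.438686 = 5.88032 kN·m.
A normal force at the bottom, 0.84 m from the hinge, must supply this moment: P = 5.88032/0.84 = 7.00038 kN.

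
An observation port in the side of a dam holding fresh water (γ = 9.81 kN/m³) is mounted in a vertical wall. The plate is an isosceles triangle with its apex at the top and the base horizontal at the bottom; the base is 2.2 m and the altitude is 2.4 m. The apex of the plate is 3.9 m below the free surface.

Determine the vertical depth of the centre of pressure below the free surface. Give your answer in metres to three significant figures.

h_p = 5.56 m

γ = 9.81 kN/m³.
With the apex up, the centroid sits 2h/3 = 2 × 2.4/3 = 1.6 m below the apex, so the centroid depth is h_c = 3.9 + 1.6 = 5.5 m.
A = ½ × 2.2 × 2.4 = 2.64 m².
Resultant F = γ·h_c·A = 9.81 × 5.5 × 2.64 = 142.441 kN.
I_c = b·h³/36 = 2.2 × 2.4³/36 = 0.8448 m⁴.
Centre of pressure: y_p = y_c + I_c/(y_c·A) = 5.5 + 0.8448/(5.5 × 2.64) = 5.5 + 0.0581818 = 5.55818 m along the plane.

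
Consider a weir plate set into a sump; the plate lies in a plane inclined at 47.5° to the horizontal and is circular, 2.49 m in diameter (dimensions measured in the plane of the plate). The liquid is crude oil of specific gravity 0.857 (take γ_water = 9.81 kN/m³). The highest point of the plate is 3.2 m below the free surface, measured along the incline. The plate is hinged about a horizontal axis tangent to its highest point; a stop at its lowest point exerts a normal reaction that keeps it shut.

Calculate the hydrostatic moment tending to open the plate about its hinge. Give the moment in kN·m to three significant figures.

γ = 0.857 × 9.81 = 8.40717 kN/m³.
Let θ = 47.5° be the plate's angle to the horizontal; measure y along the incline from where the plane meets the free surface. Vertical depth h = y·sinθ with sinθ = 0.737277.
The centroid is at the centre, 1.245 m below the top of the plate, so y_c = 3.2 + 1.245 = 4.445 m and h_c = 4.445 × 0.737277 = 3.2772 m.
A = π(1.245)² = 4.86955 m².
Resultant F = γ·h_c·A = 8.40717 × 3.2772 × 4.86955 = 134.166 kN.
I_c = πr⁴/4 = π × 1.245⁴/4 = 1.88698 m⁴.
Centre of pressure: y_p = y_c + I_c/(y_c·A) = 4.445 + 1.88698/(4.445 × 4.86955) = 4.445 + 0.087178 = 4.53218 m along the plane.
The resultant acts 1.245 + 0.087178 = 1.33218 m (along the plate) below the hinge at the top edge, so the moment about the hinge is M = F × 1.33218 = 134.166 × 1.33218 = 178.733 kN·m.

M ≈ 179 kN·m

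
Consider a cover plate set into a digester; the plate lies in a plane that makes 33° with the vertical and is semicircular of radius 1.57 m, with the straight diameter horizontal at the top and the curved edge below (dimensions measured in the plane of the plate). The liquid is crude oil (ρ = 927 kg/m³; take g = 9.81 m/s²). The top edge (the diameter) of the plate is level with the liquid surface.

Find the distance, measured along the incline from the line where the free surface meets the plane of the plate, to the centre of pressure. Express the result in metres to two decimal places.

γ = ρg = 927 × 9.81 / 1000 = 9.09387 kN/m³.
The plate makes 33° with the vertical, i.e. θ = 90° − 33° = 57° to the horizontal. Measuring y along the incline from the free-surface line, vertical depth h = y·sinθ with sinθ = 0.838671.
The centroid of a semicircle lies 4r/(3π) = 0.666329 m from the diameter, here below the top edge, so y_c = 0.666329 m and h_c = 0.666329 × 0.838671 = 0.558831 m.
A = πr²/2 = π × 1.57²/2 = 3.87186 m².
Resultant F = γ·h_c·A = 9.09387 × 0.558831 × 3.87186 = 19.6765 kN.
I_c = (π/8 − 8/(9π))·r⁴ = 0.109757 × 1.57⁴ = 0.666854 m⁴.
Centre of pressure: y_p = y_c + I_c/(y_c·A) = 0.666329 + 0.666854/(0.666329 × 3.87186) = 0.666329 + 0.258477 = 0.924806 m along the plane.

y_p = 0.92 m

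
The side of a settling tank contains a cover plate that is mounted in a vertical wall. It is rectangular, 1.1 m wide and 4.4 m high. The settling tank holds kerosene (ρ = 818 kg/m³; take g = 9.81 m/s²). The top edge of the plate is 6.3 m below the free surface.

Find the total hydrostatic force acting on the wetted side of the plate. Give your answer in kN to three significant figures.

F ≈ 330 kN

γ = ρg = 818 × 9.81 / 1000 = 8.02458 kN/m³.
The centroid lies 4.4/2 = 2.2 m below the top edge, so the centroid depth is h_c = 6.3 + 2.2 = 8.5 m.
A = 1.1 × 4.4 = 4.84 m².
Resultant F = γ·h_c·A = 8.02458 × 8.5 × 4.84 = 330.131 kN.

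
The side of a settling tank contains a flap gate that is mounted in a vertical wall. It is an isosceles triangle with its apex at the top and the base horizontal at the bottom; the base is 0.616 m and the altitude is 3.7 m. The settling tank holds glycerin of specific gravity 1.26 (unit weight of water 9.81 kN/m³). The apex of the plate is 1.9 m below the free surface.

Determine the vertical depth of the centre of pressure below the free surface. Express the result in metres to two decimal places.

h_p = 4.54 m

γ = 1.26 × 9.81 = 12.3606 kN/m³.
With the apex up, the centroid sits 2h/3 = 2 × 3.7/3 = 2.46667 m below the apex, so the centroid depth is h_c = 1.9 + 2.46667 = 4.36667 m.
A = ½ × 0.616 × 3.7 = 1.1396 m².
Resultant F = γ·h_c·A = 12.3606 × 4.36667 × 1.1396 = 61.5095 kN.
I_c = b·h³/36 = 0.616 × 3.7³/36 = 0.866729 m⁴.
Centre of pressure: y_p = y_c + I_c/(y_c·A) = 4.36667 + 0.866729/(4.36667 × 1.1396) = 4.36667 + 0.174173 = 4.54084 m along the plane.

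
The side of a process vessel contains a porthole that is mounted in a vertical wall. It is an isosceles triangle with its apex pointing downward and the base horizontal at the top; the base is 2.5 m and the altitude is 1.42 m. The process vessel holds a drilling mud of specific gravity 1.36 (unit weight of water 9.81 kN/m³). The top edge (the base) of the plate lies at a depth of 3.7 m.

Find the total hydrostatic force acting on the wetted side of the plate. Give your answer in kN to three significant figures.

γ = 1.36 × 9.81 = 13.3416 kN/m³.
With the apex down, the centroid sits h/3 = 1.42/3 = 0.473333 m below the base (the top edge), so the centroid depth is h_c = 3.7 + 0.473333 = 4.17333 m.
A = ½ × 2.5 × 1.42 = 1.775 m².
Resultant F = γ·h_c·A = 13.3416 × 4.17333 × 1.775 = 98.83 kN.

F ≈ 98.8 kN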